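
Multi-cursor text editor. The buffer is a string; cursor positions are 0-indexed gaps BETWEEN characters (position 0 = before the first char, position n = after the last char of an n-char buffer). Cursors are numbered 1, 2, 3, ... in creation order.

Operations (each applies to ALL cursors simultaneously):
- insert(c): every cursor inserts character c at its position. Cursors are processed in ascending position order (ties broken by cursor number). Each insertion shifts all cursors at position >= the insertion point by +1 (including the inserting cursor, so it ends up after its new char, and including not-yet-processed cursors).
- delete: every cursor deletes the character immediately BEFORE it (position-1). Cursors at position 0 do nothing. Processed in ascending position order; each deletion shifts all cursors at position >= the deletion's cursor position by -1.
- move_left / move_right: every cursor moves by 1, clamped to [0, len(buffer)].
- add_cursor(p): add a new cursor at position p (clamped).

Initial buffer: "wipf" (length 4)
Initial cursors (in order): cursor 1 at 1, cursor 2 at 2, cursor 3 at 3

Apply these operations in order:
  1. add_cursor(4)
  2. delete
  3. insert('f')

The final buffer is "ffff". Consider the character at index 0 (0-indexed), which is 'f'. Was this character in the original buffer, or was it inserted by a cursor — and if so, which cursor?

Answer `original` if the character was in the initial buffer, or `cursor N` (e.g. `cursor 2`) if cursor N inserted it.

After op 1 (add_cursor(4)): buffer="wipf" (len 4), cursors c1@1 c2@2 c3@3 c4@4, authorship ....
After op 2 (delete): buffer="" (len 0), cursors c1@0 c2@0 c3@0 c4@0, authorship 
After op 3 (insert('f')): buffer="ffff" (len 4), cursors c1@4 c2@4 c3@4 c4@4, authorship 1234
Authorship (.=original, N=cursor N): 1 2 3 4
Index 0: author = 1

Answer: cursor 1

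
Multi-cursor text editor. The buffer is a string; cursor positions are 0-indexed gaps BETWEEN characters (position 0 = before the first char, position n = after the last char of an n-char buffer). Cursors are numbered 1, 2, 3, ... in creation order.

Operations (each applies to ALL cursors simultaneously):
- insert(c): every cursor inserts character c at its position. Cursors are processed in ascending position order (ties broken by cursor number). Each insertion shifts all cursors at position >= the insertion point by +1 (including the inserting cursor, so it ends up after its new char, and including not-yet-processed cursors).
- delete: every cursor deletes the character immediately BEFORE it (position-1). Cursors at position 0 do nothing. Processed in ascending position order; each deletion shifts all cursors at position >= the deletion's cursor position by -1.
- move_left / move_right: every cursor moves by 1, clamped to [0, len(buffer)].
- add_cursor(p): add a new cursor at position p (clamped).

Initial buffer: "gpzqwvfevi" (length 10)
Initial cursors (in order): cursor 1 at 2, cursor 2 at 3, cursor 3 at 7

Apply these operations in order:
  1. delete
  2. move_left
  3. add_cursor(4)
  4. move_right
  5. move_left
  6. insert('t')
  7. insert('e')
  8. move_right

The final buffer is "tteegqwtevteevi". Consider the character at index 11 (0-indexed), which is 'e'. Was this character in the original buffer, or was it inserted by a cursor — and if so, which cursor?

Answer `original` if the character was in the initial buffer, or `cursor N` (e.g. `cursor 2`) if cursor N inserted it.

After op 1 (delete): buffer="gqwvevi" (len 7), cursors c1@1 c2@1 c3@4, authorship .......
After op 2 (move_left): buffer="gqwvevi" (len 7), cursors c1@0 c2@0 c3@3, authorship .......
After op 3 (add_cursor(4)): buffer="gqwvevi" (len 7), cursors c1@0 c2@0 c3@3 c4@4, authorship .......
After op 4 (move_right): buffer="gqwvevi" (len 7), cursors c1@1 c2@1 c3@4 c4@5, authorship .......
After op 5 (move_left): buffer="gqwvevi" (len 7), cursors c1@0 c2@0 c3@3 c4@4, authorship .......
After op 6 (insert('t')): buffer="ttgqwtvtevi" (len 11), cursors c1@2 c2@2 c3@6 c4@8, authorship 12...3.4...
After op 7 (insert('e')): buffer="tteegqwtevteevi" (len 15), cursors c1@4 c2@4 c3@9 c4@12, authorship 1212...33.44...
After op 8 (move_right): buffer="tteegqwtevteevi" (len 15), cursors c1@5 c2@5 c3@10 c4@13, authorship 1212...33.44...
Authorship (.=original, N=cursor N): 1 2 1 2 . . . 3 3 . 4 4 . . .
Index 11: author = 4

Answer: cursor 4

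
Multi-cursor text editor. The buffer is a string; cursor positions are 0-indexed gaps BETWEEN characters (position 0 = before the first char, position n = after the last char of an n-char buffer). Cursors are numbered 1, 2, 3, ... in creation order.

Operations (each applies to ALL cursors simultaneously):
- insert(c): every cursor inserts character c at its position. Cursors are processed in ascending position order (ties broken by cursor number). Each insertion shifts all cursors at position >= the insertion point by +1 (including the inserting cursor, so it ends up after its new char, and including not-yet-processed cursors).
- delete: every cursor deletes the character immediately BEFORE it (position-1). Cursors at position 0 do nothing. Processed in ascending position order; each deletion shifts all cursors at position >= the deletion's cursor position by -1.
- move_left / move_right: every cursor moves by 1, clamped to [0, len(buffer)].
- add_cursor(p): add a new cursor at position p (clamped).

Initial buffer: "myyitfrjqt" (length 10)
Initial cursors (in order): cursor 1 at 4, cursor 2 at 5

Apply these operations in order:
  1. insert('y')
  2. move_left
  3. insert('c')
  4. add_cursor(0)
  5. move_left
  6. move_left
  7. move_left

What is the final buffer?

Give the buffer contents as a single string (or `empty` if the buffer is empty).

After op 1 (insert('y')): buffer="myyiytyfrjqt" (len 12), cursors c1@5 c2@7, authorship ....1.2.....
After op 2 (move_left): buffer="myyiytyfrjqt" (len 12), cursors c1@4 c2@6, authorship ....1.2.....
After op 3 (insert('c')): buffer="myyicytcyfrjqt" (len 14), cursors c1@5 c2@8, authorship ....11.22.....
After op 4 (add_cursor(0)): buffer="myyicytcyfrjqt" (len 14), cursors c3@0 c1@5 c2@8, authorship ....11.22.....
After op 5 (move_left): buffer="myyicytcyfrjqt" (len 14), cursors c3@0 c1@4 c2@7, authorship ....11.22.....
After op 6 (move_left): buffer="myyicytcyfrjqt" (len 14), cursors c3@0 c1@3 c2@6, authorship ....11.22.....
After op 7 (move_left): buffer="myyicytcyfrjqt" (len 14), cursors c3@0 c1@2 c2@5, authorship ....11.22.....

Answer: myyicytcyfrjqt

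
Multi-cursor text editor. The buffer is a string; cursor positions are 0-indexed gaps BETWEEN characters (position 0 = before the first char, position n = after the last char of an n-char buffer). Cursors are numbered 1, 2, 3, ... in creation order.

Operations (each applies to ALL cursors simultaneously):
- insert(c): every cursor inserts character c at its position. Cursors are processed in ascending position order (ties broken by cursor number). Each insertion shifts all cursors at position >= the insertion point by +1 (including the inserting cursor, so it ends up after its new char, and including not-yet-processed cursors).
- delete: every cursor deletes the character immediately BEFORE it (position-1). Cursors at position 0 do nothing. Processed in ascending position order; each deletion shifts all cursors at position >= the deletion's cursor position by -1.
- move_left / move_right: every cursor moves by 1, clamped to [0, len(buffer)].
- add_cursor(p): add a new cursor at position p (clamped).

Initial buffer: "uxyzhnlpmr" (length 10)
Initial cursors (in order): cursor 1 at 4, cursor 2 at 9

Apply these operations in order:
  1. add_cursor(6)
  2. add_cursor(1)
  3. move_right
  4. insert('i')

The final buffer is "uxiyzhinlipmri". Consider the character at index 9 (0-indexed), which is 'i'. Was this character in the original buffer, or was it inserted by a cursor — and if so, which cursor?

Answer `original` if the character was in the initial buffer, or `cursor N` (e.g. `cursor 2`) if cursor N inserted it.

After op 1 (add_cursor(6)): buffer="uxyzhnlpmr" (len 10), cursors c1@4 c3@6 c2@9, authorship ..........
After op 2 (add_cursor(1)): buffer="uxyzhnlpmr" (len 10), cursors c4@1 c1@4 c3@6 c2@9, authorship ..........
After op 3 (move_right): buffer="uxyzhnlpmr" (len 10), cursors c4@2 c1@5 c3@7 c2@10, authorship ..........
After op 4 (insert('i')): buffer="uxiyzhinlipmri" (len 14), cursors c4@3 c1@7 c3@10 c2@14, authorship ..4...1..3...2
Authorship (.=original, N=cursor N): . . 4 . . . 1 . . 3 . . . 2
Index 9: author = 3

Answer: cursor 3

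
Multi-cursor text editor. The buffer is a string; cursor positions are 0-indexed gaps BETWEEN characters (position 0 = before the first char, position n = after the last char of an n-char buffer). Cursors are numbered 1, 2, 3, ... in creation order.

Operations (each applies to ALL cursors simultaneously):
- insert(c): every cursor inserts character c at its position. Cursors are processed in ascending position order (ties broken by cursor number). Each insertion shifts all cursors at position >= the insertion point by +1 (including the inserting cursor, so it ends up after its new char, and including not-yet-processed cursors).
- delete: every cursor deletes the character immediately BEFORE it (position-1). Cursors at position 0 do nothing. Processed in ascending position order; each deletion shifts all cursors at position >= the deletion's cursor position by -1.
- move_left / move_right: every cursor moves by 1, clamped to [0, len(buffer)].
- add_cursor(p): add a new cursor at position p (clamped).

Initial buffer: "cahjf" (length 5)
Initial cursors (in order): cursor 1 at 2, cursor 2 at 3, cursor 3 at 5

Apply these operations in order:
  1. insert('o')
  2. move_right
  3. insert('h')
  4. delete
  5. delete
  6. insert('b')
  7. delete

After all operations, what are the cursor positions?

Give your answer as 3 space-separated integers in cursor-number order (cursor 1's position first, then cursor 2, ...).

Answer: 3 4 5

Derivation:
After op 1 (insert('o')): buffer="caohojfo" (len 8), cursors c1@3 c2@5 c3@8, authorship ..1.2..3
After op 2 (move_right): buffer="caohojfo" (len 8), cursors c1@4 c2@6 c3@8, authorship ..1.2..3
After op 3 (insert('h')): buffer="caohhojhfoh" (len 11), cursors c1@5 c2@8 c3@11, authorship ..1.12.2.33
After op 4 (delete): buffer="caohojfo" (len 8), cursors c1@4 c2@6 c3@8, authorship ..1.2..3
After op 5 (delete): buffer="caoof" (len 5), cursors c1@3 c2@4 c3@5, authorship ..12.
After op 6 (insert('b')): buffer="caobobfb" (len 8), cursors c1@4 c2@6 c3@8, authorship ..1122.3
After op 7 (delete): buffer="caoof" (len 5), cursors c1@3 c2@4 c3@5, authorship ..12.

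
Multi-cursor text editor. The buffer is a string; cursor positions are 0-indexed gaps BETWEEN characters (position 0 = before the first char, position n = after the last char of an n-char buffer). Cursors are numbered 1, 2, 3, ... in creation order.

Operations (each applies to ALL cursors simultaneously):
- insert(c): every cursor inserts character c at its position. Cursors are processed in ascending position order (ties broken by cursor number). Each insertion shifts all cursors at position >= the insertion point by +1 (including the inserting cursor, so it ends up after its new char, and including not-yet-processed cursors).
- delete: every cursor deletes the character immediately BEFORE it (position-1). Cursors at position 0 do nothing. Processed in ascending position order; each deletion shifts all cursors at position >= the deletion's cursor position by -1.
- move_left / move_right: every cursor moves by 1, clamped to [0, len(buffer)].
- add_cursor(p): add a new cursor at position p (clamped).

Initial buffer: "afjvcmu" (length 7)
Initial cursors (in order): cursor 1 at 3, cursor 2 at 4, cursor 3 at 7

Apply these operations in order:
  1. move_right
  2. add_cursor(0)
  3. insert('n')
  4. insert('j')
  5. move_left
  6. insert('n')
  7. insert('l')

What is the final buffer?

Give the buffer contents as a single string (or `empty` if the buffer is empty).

Answer: nnljafjvnnljcnnljmunnlj

Derivation:
After op 1 (move_right): buffer="afjvcmu" (len 7), cursors c1@4 c2@5 c3@7, authorship .......
After op 2 (add_cursor(0)): buffer="afjvcmu" (len 7), cursors c4@0 c1@4 c2@5 c3@7, authorship .......
After op 3 (insert('n')): buffer="nafjvncnmun" (len 11), cursors c4@1 c1@6 c2@8 c3@11, authorship 4....1.2..3
After op 4 (insert('j')): buffer="njafjvnjcnjmunj" (len 15), cursors c4@2 c1@8 c2@11 c3@15, authorship 44....11.22..33
After op 5 (move_left): buffer="njafjvnjcnjmunj" (len 15), cursors c4@1 c1@7 c2@10 c3@14, authorship 44....11.22..33
After op 6 (insert('n')): buffer="nnjafjvnnjcnnjmunnj" (len 19), cursors c4@2 c1@9 c2@13 c3@18, authorship 444....111.222..333
After op 7 (insert('l')): buffer="nnljafjvnnljcnnljmunnlj" (len 23), cursors c4@3 c1@11 c2@16 c3@22, authorship 4444....1111.2222..3333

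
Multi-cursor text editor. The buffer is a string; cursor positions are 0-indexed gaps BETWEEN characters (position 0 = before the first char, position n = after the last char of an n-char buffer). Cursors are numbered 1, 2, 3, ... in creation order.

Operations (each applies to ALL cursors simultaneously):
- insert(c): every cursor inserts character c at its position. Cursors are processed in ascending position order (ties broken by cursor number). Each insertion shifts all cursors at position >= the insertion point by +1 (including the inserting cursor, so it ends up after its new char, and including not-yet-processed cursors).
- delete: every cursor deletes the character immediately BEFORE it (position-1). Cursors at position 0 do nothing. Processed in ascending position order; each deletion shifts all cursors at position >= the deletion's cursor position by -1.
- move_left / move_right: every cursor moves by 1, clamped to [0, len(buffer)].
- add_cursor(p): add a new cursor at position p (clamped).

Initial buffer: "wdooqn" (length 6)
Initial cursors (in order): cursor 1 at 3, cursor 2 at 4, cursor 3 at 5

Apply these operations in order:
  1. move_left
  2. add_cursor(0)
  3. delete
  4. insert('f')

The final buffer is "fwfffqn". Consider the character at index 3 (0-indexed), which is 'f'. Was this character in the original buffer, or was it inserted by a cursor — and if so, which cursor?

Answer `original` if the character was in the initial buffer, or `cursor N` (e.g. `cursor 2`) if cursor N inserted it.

Answer: cursor 2

Derivation:
After op 1 (move_left): buffer="wdooqn" (len 6), cursors c1@2 c2@3 c3@4, authorship ......
After op 2 (add_cursor(0)): buffer="wdooqn" (len 6), cursors c4@0 c1@2 c2@3 c3@4, authorship ......
After op 3 (delete): buffer="wqn" (len 3), cursors c4@0 c1@1 c2@1 c3@1, authorship ...
After op 4 (insert('f')): buffer="fwfffqn" (len 7), cursors c4@1 c1@5 c2@5 c3@5, authorship 4.123..
Authorship (.=original, N=cursor N): 4 . 1 2 3 . .
Index 3: author = 2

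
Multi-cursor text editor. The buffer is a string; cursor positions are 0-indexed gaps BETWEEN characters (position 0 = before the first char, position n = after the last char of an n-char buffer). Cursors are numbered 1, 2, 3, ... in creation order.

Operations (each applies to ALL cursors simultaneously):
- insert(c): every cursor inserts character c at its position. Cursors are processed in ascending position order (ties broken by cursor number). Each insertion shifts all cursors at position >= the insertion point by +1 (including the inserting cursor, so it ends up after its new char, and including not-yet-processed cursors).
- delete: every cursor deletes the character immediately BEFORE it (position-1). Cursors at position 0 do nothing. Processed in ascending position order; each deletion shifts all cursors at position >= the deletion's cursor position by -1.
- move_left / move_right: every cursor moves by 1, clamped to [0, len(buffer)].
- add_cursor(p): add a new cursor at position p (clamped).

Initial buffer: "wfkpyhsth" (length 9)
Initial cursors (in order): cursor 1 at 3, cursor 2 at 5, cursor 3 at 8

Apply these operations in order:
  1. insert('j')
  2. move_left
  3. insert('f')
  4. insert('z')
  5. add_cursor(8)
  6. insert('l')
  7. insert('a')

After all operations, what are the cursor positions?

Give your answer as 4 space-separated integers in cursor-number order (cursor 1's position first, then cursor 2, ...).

Answer: 7 16 24 12

Derivation:
After op 1 (insert('j')): buffer="wfkjpyjhstjh" (len 12), cursors c1@4 c2@7 c3@11, authorship ...1..2...3.
After op 2 (move_left): buffer="wfkjpyjhstjh" (len 12), cursors c1@3 c2@6 c3@10, authorship ...1..2...3.
After op 3 (insert('f')): buffer="wfkfjpyfjhstfjh" (len 15), cursors c1@4 c2@8 c3@13, authorship ...11..22...33.
After op 4 (insert('z')): buffer="wfkfzjpyfzjhstfzjh" (len 18), cursors c1@5 c2@10 c3@16, authorship ...111..222...333.
After op 5 (add_cursor(8)): buffer="wfkfzjpyfzjhstfzjh" (len 18), cursors c1@5 c4@8 c2@10 c3@16, authorship ...111..222...333.
After op 6 (insert('l')): buffer="wfkfzljpylfzljhstfzljh" (len 22), cursors c1@6 c4@10 c2@13 c3@20, authorship ...1111..42222...3333.
After op 7 (insert('a')): buffer="wfkfzlajpylafzlajhstfzlajh" (len 26), cursors c1@7 c4@12 c2@16 c3@24, authorship ...11111..4422222...33333.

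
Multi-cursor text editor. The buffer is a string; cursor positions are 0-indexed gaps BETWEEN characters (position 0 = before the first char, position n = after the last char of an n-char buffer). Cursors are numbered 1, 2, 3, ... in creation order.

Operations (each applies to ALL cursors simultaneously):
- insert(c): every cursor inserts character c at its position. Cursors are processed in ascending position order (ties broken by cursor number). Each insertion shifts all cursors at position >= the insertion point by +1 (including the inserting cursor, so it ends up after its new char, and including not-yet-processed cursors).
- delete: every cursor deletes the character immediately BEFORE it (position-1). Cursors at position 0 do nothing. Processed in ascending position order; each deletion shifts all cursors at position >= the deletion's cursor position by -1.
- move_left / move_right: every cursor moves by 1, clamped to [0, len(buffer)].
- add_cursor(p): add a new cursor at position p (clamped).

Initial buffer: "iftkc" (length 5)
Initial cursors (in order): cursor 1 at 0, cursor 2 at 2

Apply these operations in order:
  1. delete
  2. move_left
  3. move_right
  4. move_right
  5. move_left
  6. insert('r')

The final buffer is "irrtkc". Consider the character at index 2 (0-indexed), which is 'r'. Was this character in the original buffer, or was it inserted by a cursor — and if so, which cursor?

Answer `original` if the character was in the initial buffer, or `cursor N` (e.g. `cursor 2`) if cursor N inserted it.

Answer: cursor 2

Derivation:
After op 1 (delete): buffer="itkc" (len 4), cursors c1@0 c2@1, authorship ....
After op 2 (move_left): buffer="itkc" (len 4), cursors c1@0 c2@0, authorship ....
After op 3 (move_right): buffer="itkc" (len 4), cursors c1@1 c2@1, authorship ....
After op 4 (move_right): buffer="itkc" (len 4), cursors c1@2 c2@2, authorship ....
After op 5 (move_left): buffer="itkc" (len 4), cursors c1@1 c2@1, authorship ....
After op 6 (insert('r')): buffer="irrtkc" (len 6), cursors c1@3 c2@3, authorship .12...
Authorship (.=original, N=cursor N): . 1 2 . . .
Index 2: author = 2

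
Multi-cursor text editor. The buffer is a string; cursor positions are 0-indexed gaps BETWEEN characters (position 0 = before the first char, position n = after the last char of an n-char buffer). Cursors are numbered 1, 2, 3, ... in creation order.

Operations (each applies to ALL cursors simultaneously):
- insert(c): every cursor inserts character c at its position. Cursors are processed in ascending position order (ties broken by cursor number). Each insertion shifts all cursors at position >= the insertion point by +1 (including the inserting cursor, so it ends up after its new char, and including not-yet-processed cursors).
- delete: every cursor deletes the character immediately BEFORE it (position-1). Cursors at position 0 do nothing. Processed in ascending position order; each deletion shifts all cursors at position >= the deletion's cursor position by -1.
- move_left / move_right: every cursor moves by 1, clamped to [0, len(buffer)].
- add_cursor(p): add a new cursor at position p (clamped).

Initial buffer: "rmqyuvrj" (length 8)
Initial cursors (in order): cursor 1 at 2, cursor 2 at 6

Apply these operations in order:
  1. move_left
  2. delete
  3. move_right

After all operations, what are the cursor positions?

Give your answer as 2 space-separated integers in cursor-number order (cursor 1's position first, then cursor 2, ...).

After op 1 (move_left): buffer="rmqyuvrj" (len 8), cursors c1@1 c2@5, authorship ........
After op 2 (delete): buffer="mqyvrj" (len 6), cursors c1@0 c2@3, authorship ......
After op 3 (move_right): buffer="mqyvrj" (len 6), cursors c1@1 c2@4, authorship ......

Answer: 1 4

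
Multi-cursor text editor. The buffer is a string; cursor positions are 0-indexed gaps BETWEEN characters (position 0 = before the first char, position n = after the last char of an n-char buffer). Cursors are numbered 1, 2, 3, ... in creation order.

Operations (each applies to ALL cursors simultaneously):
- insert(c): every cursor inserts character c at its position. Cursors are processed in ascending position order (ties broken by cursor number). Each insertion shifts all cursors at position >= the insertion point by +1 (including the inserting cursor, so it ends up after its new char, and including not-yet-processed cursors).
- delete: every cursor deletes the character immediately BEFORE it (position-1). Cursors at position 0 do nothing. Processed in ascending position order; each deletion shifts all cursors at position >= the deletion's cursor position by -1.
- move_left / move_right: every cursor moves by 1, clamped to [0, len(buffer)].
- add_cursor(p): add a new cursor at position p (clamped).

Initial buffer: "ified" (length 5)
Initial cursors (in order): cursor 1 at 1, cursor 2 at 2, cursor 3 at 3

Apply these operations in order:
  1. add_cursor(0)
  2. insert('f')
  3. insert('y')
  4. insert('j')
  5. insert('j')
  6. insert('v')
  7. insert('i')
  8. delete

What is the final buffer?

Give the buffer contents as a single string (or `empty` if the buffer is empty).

After op 1 (add_cursor(0)): buffer="ified" (len 5), cursors c4@0 c1@1 c2@2 c3@3, authorship .....
After op 2 (insert('f')): buffer="fifffifed" (len 9), cursors c4@1 c1@3 c2@5 c3@7, authorship 4.1.2.3..
After op 3 (insert('y')): buffer="fyifyffyifyed" (len 13), cursors c4@2 c1@5 c2@8 c3@11, authorship 44.11.22.33..
After op 4 (insert('j')): buffer="fyjifyjffyjifyjed" (len 17), cursors c4@3 c1@7 c2@11 c3@15, authorship 444.111.222.333..
After op 5 (insert('j')): buffer="fyjjifyjjffyjjifyjjed" (len 21), cursors c4@4 c1@9 c2@14 c3@19, authorship 4444.1111.2222.3333..
After op 6 (insert('v')): buffer="fyjjvifyjjvffyjjvifyjjved" (len 25), cursors c4@5 c1@11 c2@17 c3@23, authorship 44444.11111.22222.33333..
After op 7 (insert('i')): buffer="fyjjviifyjjviffyjjviifyjjvied" (len 29), cursors c4@6 c1@13 c2@20 c3@27, authorship 444444.111111.222222.333333..
After op 8 (delete): buffer="fyjjvifyjjvffyjjvifyjjved" (len 25), cursors c4@5 c1@11 c2@17 c3@23, authorship 44444.11111.22222.33333..

Answer: fyjjvifyjjvffyjjvifyjjved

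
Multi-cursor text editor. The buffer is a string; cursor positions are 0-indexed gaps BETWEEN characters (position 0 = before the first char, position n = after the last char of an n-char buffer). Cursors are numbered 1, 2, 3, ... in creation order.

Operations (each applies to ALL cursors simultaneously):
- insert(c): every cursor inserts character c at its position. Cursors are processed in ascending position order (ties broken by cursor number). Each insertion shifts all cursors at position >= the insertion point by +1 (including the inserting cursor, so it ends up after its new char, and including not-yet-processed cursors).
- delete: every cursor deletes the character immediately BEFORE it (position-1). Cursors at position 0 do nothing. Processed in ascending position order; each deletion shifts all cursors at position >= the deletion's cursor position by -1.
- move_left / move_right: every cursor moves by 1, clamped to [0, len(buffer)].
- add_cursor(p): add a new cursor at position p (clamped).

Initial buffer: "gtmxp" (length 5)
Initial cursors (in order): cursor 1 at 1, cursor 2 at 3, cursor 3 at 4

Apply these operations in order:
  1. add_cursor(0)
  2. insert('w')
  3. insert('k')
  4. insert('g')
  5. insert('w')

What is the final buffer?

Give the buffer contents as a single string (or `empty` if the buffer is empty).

Answer: wkgwgwkgwtmwkgwxwkgwp

Derivation:
After op 1 (add_cursor(0)): buffer="gtmxp" (len 5), cursors c4@0 c1@1 c2@3 c3@4, authorship .....
After op 2 (insert('w')): buffer="wgwtmwxwp" (len 9), cursors c4@1 c1@3 c2@6 c3@8, authorship 4.1..2.3.
After op 3 (insert('k')): buffer="wkgwktmwkxwkp" (len 13), cursors c4@2 c1@5 c2@9 c3@12, authorship 44.11..22.33.
After op 4 (insert('g')): buffer="wkggwkgtmwkgxwkgp" (len 17), cursors c4@3 c1@7 c2@12 c3@16, authorship 444.111..222.333.
After op 5 (insert('w')): buffer="wkgwgwkgwtmwkgwxwkgwp" (len 21), cursors c4@4 c1@9 c2@15 c3@20, authorship 4444.1111..2222.3333.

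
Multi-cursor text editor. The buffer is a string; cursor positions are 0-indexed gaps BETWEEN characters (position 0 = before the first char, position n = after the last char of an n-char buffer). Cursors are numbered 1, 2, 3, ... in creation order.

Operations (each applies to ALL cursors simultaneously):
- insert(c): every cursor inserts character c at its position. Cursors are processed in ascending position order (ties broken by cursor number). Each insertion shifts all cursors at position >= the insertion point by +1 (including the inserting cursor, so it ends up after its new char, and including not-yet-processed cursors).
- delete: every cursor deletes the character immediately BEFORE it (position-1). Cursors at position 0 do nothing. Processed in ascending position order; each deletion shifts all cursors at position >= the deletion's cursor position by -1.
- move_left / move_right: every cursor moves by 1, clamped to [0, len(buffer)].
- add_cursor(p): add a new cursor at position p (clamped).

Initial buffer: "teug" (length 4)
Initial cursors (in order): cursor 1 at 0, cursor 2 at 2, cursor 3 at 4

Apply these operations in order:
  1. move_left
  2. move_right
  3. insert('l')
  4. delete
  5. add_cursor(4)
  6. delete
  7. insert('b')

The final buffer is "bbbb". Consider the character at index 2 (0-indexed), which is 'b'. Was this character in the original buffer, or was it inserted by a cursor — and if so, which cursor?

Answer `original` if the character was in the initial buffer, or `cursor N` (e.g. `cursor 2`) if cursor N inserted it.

Answer: cursor 3

Derivation:
After op 1 (move_left): buffer="teug" (len 4), cursors c1@0 c2@1 c3@3, authorship ....
After op 2 (move_right): buffer="teug" (len 4), cursors c1@1 c2@2 c3@4, authorship ....
After op 3 (insert('l')): buffer="tlelugl" (len 7), cursors c1@2 c2@4 c3@7, authorship .1.2..3
After op 4 (delete): buffer="teug" (len 4), cursors c1@1 c2@2 c3@4, authorship ....
After op 5 (add_cursor(4)): buffer="teug" (len 4), cursors c1@1 c2@2 c3@4 c4@4, authorship ....
After op 6 (delete): buffer="" (len 0), cursors c1@0 c2@0 c3@0 c4@0, authorship 
After op 7 (insert('b')): buffer="bbbb" (len 4), cursors c1@4 c2@4 c3@4 c4@4, authorship 1234
Authorship (.=original, N=cursor N): 1 2 3 4
Index 2: author = 3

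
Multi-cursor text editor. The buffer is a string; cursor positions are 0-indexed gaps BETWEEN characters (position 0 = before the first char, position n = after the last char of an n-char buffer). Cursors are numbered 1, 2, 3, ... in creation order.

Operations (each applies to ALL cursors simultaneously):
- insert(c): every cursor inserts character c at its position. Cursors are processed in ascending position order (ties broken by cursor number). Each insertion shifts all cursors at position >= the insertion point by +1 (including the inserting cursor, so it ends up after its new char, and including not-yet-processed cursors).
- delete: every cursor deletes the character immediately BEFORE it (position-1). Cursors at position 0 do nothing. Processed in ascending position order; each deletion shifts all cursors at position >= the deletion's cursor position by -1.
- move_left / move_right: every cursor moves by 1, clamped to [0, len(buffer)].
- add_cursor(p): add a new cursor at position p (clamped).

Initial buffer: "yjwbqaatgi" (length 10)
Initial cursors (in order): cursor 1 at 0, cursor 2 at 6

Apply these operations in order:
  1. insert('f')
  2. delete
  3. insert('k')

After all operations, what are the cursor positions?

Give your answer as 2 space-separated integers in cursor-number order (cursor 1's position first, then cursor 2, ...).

Answer: 1 8

Derivation:
After op 1 (insert('f')): buffer="fyjwbqafatgi" (len 12), cursors c1@1 c2@8, authorship 1......2....
After op 2 (delete): buffer="yjwbqaatgi" (len 10), cursors c1@0 c2@6, authorship ..........
After op 3 (insert('k')): buffer="kyjwbqakatgi" (len 12), cursors c1@1 c2@8, authorship 1......2....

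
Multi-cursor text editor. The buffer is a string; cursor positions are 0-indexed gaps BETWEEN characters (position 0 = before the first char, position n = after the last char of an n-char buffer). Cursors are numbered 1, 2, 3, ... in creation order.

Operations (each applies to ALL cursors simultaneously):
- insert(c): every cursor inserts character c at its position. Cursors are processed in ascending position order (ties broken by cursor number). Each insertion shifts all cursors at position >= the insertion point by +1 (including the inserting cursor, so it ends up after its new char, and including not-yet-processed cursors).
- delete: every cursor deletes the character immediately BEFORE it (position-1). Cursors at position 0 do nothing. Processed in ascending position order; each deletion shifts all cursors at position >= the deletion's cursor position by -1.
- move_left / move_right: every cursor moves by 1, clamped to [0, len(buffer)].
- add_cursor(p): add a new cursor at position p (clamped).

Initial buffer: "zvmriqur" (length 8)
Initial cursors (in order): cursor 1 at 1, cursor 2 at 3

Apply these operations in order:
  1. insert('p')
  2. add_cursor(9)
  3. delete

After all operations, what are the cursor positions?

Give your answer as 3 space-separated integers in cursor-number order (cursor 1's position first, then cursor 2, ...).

After op 1 (insert('p')): buffer="zpvmpriqur" (len 10), cursors c1@2 c2@5, authorship .1..2.....
After op 2 (add_cursor(9)): buffer="zpvmpriqur" (len 10), cursors c1@2 c2@5 c3@9, authorship .1..2.....
After op 3 (delete): buffer="zvmriqr" (len 7), cursors c1@1 c2@3 c3@6, authorship .......

Answer: 1 3 6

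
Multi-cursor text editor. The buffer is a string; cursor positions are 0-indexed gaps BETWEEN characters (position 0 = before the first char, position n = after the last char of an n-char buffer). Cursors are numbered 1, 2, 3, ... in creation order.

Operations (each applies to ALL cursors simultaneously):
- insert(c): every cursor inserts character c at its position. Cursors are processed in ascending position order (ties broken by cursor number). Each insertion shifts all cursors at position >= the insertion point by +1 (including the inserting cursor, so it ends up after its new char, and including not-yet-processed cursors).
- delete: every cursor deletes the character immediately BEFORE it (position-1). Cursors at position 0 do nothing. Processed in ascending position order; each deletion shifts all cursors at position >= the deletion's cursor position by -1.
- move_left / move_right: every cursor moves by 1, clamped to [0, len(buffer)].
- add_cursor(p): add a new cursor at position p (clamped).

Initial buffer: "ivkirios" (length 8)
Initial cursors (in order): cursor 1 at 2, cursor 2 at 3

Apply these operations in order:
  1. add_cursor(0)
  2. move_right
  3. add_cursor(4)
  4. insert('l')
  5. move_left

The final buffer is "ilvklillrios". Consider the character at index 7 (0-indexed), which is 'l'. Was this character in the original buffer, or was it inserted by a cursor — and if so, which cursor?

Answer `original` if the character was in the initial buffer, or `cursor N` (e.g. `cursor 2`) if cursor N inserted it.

After op 1 (add_cursor(0)): buffer="ivkirios" (len 8), cursors c3@0 c1@2 c2@3, authorship ........
After op 2 (move_right): buffer="ivkirios" (len 8), cursors c3@1 c1@3 c2@4, authorship ........
After op 3 (add_cursor(4)): buffer="ivkirios" (len 8), cursors c3@1 c1@3 c2@4 c4@4, authorship ........
After op 4 (insert('l')): buffer="ilvklillrios" (len 12), cursors c3@2 c1@5 c2@8 c4@8, authorship .3..1.24....
After op 5 (move_left): buffer="ilvklillrios" (len 12), cursors c3@1 c1@4 c2@7 c4@7, authorship .3..1.24....
Authorship (.=original, N=cursor N): . 3 . . 1 . 2 4 . . . .
Index 7: author = 4

Answer: cursor 4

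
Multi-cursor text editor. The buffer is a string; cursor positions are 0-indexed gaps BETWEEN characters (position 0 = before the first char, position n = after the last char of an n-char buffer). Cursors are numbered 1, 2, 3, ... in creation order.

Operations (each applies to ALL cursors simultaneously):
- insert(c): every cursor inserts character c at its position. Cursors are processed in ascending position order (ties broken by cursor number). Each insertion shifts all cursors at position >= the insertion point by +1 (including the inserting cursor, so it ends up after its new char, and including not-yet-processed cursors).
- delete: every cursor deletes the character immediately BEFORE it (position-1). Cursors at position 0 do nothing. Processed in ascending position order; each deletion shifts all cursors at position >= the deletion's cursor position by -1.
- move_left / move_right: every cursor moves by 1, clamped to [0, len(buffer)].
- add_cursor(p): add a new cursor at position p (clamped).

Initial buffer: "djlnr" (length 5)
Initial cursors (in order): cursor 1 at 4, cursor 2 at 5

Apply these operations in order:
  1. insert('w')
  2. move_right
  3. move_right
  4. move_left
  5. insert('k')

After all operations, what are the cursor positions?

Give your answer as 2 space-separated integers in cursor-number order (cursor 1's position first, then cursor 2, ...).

Answer: 8 8

Derivation:
After op 1 (insert('w')): buffer="djlnwrw" (len 7), cursors c1@5 c2@7, authorship ....1.2
After op 2 (move_right): buffer="djlnwrw" (len 7), cursors c1@6 c2@7, authorship ....1.2
After op 3 (move_right): buffer="djlnwrw" (len 7), cursors c1@7 c2@7, authorship ....1.2
After op 4 (move_left): buffer="djlnwrw" (len 7), cursors c1@6 c2@6, authorship ....1.2
After op 5 (insert('k')): buffer="djlnwrkkw" (len 9), cursors c1@8 c2@8, authorship ....1.122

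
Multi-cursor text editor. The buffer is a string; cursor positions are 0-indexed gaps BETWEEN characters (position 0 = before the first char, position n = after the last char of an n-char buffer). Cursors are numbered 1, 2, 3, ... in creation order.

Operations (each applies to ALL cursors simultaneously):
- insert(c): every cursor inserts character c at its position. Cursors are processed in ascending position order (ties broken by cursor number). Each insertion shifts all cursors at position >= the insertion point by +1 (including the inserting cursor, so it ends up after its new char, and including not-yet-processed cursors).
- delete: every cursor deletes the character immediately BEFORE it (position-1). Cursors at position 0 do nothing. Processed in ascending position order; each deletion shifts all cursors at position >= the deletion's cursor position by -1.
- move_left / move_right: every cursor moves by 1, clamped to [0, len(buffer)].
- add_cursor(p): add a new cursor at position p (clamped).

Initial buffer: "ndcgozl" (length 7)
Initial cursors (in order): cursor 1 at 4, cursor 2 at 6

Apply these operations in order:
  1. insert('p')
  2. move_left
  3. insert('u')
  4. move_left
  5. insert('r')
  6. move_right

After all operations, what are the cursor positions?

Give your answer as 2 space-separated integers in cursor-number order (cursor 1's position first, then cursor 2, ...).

After op 1 (insert('p')): buffer="ndcgpozpl" (len 9), cursors c1@5 c2@8, authorship ....1..2.
After op 2 (move_left): buffer="ndcgpozpl" (len 9), cursors c1@4 c2@7, authorship ....1..2.
After op 3 (insert('u')): buffer="ndcgupozupl" (len 11), cursors c1@5 c2@9, authorship ....11..22.
After op 4 (move_left): buffer="ndcgupozupl" (len 11), cursors c1@4 c2@8, authorship ....11..22.
After op 5 (insert('r')): buffer="ndcgrupozrupl" (len 13), cursors c1@5 c2@10, authorship ....111..222.
After op 6 (move_right): buffer="ndcgrupozrupl" (len 13), cursors c1@6 c2@11, authorship ....111..222.

Answer: 6 11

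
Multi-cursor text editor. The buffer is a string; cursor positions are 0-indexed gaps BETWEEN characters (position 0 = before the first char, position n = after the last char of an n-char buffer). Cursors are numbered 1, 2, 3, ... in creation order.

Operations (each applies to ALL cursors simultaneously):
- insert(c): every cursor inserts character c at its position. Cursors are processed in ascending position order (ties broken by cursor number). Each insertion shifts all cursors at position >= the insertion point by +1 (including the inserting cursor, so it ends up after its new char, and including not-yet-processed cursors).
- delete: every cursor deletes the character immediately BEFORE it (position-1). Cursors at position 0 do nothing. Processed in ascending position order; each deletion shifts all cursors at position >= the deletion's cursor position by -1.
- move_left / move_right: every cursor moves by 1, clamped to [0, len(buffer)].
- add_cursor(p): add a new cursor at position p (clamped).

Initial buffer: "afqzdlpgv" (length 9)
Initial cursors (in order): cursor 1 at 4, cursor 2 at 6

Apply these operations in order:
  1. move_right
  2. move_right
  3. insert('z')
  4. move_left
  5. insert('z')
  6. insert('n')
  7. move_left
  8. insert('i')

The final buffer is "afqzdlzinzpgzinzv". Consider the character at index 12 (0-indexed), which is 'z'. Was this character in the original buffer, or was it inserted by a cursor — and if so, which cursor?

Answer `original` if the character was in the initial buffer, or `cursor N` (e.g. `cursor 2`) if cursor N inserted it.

Answer: cursor 2

Derivation:
After op 1 (move_right): buffer="afqzdlpgv" (len 9), cursors c1@5 c2@7, authorship .........
After op 2 (move_right): buffer="afqzdlpgv" (len 9), cursors c1@6 c2@8, authorship .........
After op 3 (insert('z')): buffer="afqzdlzpgzv" (len 11), cursors c1@7 c2@10, authorship ......1..2.
After op 4 (move_left): buffer="afqzdlzpgzv" (len 11), cursors c1@6 c2@9, authorship ......1..2.
After op 5 (insert('z')): buffer="afqzdlzzpgzzv" (len 13), cursors c1@7 c2@11, authorship ......11..22.
After op 6 (insert('n')): buffer="afqzdlznzpgznzv" (len 15), cursors c1@8 c2@13, authorship ......111..222.
After op 7 (move_left): buffer="afqzdlznzpgznzv" (len 15), cursors c1@7 c2@12, authorship ......111..222.
After op 8 (insert('i')): buffer="afqzdlzinzpgzinzv" (len 17), cursors c1@8 c2@14, authorship ......1111..2222.
Authorship (.=original, N=cursor N): . . . . . . 1 1 1 1 . . 2 2 2 2 .
Index 12: author = 2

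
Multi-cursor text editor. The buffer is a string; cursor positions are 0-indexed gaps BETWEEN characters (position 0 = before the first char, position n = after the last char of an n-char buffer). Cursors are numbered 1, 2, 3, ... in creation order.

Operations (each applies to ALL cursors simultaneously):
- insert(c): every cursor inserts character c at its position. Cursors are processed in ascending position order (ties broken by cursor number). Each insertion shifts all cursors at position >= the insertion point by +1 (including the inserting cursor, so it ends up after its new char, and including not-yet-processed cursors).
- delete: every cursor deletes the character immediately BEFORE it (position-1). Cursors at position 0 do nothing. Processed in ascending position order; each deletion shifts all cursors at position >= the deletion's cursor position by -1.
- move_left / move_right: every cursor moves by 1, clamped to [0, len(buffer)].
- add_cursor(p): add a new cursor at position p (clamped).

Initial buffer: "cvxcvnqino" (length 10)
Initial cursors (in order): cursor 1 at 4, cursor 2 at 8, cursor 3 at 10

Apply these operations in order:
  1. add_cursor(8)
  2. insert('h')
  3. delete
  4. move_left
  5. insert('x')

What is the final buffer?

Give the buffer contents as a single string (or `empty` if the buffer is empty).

After op 1 (add_cursor(8)): buffer="cvxcvnqino" (len 10), cursors c1@4 c2@8 c4@8 c3@10, authorship ..........
After op 2 (insert('h')): buffer="cvxchvnqihhnoh" (len 14), cursors c1@5 c2@11 c4@11 c3@14, authorship ....1....24..3
After op 3 (delete): buffer="cvxcvnqino" (len 10), cursors c1@4 c2@8 c4@8 c3@10, authorship ..........
After op 4 (move_left): buffer="cvxcvnqino" (len 10), cursors c1@3 c2@7 c4@7 c3@9, authorship ..........
After op 5 (insert('x')): buffer="cvxxcvnqxxinxo" (len 14), cursors c1@4 c2@10 c4@10 c3@13, authorship ...1....24..3.

Answer: cvxxcvnqxxinxo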